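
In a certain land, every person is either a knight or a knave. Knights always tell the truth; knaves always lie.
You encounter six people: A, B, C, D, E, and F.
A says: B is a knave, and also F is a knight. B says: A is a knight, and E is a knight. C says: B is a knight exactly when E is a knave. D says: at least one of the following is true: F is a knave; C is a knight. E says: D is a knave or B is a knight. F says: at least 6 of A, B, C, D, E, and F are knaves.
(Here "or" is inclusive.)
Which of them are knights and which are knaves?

Knights: D. Knaves: A, B, C, E, and F.

A is a knave, so "B is a knave, and also F is a knight" must be false — and it is.
Since B is a knave, "A is a knight, and E is a knight" needs to be false, which holds.
C is a knave; "B is a knight exactly when E is a knave" is false, as required.
D is a knight; "at least one of the following is true: F is a knave; C is a knight" is true, as required.
E (knave): "D is a knave or B is a knight" — false. ✓
F is a knave; "at least 6 of A, B, C, D, E, and F are knaves" is false, as required.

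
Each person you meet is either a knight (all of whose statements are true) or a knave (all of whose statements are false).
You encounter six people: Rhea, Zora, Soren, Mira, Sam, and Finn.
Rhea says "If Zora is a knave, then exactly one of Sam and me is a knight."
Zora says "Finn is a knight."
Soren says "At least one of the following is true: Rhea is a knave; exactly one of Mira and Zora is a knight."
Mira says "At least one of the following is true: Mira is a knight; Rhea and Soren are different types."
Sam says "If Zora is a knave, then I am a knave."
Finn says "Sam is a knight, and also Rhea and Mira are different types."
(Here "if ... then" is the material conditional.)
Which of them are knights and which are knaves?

Rhea is a knight, Zora is a knight, Soren is a knight, Mira is a knave, Sam is a knight, and Finn is a knight.

Rhea (knight): "if Zora is a knave, then exactly one of Sam and me is a knight" — true. ✓
Since Zora is a knight, "Finn is a knight" needs to be true, which holds.
Soren is a knight, and the claim "at least one of the following is true: Rhea is a knave; exactly one of Mira and Zora is a knight" is indeed true.
Mira is a knave; "at least one of the following is true: Mira is a knight; Rhea and Soren are different types" is False, as required.
Sam is a knight, so "if Zora is a knave, then I am a knave" must be true — and it is.
Finn (knight): "Sam is a knight, and also Rhea and Mira are different types" — true. ✓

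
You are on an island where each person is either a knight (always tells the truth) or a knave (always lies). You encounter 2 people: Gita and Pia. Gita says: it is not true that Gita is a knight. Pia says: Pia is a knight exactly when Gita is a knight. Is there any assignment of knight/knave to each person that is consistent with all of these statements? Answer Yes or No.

No

Checking all 4 assignments, each has at least one speaker whose statement's truth value contradicts their type.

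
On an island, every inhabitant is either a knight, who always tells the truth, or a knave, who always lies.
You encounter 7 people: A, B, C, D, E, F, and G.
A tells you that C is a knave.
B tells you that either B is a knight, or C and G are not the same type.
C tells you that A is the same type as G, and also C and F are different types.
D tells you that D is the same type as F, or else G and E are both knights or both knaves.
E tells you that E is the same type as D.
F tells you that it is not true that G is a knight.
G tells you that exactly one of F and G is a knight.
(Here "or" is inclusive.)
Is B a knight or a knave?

B is a knight.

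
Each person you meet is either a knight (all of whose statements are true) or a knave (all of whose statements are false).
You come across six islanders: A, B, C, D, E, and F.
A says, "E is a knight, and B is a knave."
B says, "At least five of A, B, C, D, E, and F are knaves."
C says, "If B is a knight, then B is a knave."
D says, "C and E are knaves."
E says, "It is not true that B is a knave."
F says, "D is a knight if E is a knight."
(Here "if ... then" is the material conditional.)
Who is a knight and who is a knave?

A (knave): "E is a knight, and B is a knave" — False. ✓
Since B is a knave, "at least five of A, B, C, D, E, and F are knaves" needs to be False, which holds.
C is a knight, and the claim "if B is a knight, then B is a knave" is indeed true.
D (knave): "C and E are knaves" — False. ✓
As a knave, E's statement "it is not true that B is a knave" should be False; it is.
As a knight, F's statement "D is a knight if E is a knight" should be true; it is.

A is a knave, B is a knave, C is a knight, D is a knave, E is a knave, and F is a knight.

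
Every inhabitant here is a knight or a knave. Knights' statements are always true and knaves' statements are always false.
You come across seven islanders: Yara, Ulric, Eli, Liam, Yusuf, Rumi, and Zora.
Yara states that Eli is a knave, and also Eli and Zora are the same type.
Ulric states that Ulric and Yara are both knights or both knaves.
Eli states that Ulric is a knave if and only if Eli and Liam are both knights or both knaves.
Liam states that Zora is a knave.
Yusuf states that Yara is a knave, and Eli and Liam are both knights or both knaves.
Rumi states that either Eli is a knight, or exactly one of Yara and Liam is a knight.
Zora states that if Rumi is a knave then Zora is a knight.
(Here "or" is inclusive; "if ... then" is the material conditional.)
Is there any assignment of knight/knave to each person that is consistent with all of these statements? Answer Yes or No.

Yes

One consistent assignment: Yara=knight, Ulric=knave, Eli=knave, Liam=knight, Yusuf=knave, Rumi=knave, Zora=knave.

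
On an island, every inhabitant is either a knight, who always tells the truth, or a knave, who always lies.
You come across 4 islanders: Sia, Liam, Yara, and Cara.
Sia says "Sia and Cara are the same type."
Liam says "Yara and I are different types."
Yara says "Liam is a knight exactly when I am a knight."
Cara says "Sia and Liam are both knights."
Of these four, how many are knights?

3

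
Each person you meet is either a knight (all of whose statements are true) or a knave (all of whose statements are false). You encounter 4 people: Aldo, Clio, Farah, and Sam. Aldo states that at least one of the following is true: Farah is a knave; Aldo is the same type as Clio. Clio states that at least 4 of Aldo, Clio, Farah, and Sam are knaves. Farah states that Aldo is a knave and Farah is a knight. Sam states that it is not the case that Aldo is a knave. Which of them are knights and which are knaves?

Aldo is a knight; "at least one of the following is true: Farah is a knave; Aldo is the same type as Clio" is True, as required.
Clio is a knave, so "at least 4 of Aldo, Clio, Farah, and Sam are knaves" must be False — and it is.
Farah is a knave, and the claim "Aldo is a knave and Farah is a knight" is indeed False.
Since Sam is a knight, "it is not the case that Aldo is a knave" needs to be True, which holds.

Aldo is a knight, Clio is a knave, Farah is a knave, and Sam is a knight.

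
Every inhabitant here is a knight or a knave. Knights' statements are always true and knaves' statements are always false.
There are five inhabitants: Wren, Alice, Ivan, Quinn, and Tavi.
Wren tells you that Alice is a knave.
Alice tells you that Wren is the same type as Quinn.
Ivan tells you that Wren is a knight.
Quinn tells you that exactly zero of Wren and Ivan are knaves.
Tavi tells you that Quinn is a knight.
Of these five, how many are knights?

1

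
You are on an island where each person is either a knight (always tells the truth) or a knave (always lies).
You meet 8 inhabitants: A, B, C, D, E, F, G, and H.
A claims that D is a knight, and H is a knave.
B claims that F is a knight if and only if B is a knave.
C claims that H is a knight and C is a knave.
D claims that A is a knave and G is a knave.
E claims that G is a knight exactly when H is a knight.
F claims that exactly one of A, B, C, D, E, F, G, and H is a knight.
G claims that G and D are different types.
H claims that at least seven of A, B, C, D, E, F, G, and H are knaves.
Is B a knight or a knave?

B is a knight.

Consistent assignments: {A=knave, B=knight, C=knave, D=knave, E=knave, F=knave, G=knight, H=knave}
In every consistent assignment, B is a knight.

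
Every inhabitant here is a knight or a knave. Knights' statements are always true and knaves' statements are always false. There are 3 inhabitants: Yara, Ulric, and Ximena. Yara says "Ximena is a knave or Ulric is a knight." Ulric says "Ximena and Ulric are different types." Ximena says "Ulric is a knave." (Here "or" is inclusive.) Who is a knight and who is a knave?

Yara is a knight, Ulric is a knight, and Ximena is a knave.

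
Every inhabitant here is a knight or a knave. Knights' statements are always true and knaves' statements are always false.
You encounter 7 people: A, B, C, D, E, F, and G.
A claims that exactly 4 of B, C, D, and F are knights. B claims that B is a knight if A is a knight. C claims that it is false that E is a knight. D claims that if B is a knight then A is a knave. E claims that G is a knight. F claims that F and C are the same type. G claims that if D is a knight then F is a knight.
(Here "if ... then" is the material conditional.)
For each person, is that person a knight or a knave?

Knights: B, C, and D. Knaves: A, E, F, and G.

A (knave): "exactly 4 of B, C, D, and F are knights" — False. ✓
B is a knight, and the claim "B is a knight if A is a knight" is indeed True.
C (knight): "it is false that E is a knight" — True. ✓
D is a knight, so "if B is a knight then A is a knave" must be True — and it is.
E is a knave, so "G is a knight" must be False — and it is.
F is a knave, so "F and C are the same type" must be False — and it is.
G (knave): "if D is a knight then F is a knight" — False. ✓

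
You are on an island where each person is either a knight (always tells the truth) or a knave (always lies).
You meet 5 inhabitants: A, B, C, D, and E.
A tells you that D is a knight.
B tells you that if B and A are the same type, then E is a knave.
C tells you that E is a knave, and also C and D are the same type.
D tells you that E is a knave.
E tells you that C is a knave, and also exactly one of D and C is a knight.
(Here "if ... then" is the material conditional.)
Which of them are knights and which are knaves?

Knights: A, B, C, and D. Knaves: E.

A is a knight, and the claim "D is a knight" is indeed True.
As a knight, B's statement "if B and A are the same type, then E is a knave" should be True; it is.
C is a knight; "E is a knave, and also C and D are the same type" is True, as required.
D is a knight; "E is a knave" is True, as required.
As a knave, E's statement "C is a knave, and also exactly one of D and C is a knight" should be false; it is.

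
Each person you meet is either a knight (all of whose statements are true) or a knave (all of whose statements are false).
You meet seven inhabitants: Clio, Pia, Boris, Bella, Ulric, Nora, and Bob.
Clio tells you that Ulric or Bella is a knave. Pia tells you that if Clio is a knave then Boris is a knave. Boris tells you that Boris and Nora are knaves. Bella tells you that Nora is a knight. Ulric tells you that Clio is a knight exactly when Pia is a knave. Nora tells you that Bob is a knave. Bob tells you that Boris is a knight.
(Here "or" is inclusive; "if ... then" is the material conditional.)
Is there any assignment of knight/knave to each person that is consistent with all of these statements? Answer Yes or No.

One consistent assignment: Clio=knight, Pia=knight, Boris=knave, Bella=knight, Ulric=knave, Nora=knight, Bob=knave.

Yes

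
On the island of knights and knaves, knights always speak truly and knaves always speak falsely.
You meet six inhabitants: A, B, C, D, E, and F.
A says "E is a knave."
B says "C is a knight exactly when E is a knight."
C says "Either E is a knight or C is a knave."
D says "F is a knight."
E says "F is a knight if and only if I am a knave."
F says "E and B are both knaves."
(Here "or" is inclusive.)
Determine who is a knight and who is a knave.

A is a knave, B is a knight, C is a knight, D is a knave, E is a knight, and F is a knave.

A is a knave, so "E is a knave" must be false — and it is.
B is a knight; "C is a knight exactly when E is a knight" is true, as required.
C is a knight, and the claim "either E is a knight or C is a knave" is indeed true.
D is a knave, so "F is a knight" must be false — and it is.
E is a knight, so "F is a knight if and only if I am a knave" must be true — and it is.
F is a knave; "E and B are both knaves" is false, as required.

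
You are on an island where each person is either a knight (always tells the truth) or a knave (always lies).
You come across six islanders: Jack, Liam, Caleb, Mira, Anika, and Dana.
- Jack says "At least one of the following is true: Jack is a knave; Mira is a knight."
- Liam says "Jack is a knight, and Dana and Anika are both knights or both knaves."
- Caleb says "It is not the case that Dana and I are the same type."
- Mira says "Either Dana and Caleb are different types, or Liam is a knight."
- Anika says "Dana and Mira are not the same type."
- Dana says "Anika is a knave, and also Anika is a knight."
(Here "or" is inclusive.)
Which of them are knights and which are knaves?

Jack is a knight, Liam is a knave, Caleb is a knight, Mira is a knight, Anika is a knight, and Dana is a knave.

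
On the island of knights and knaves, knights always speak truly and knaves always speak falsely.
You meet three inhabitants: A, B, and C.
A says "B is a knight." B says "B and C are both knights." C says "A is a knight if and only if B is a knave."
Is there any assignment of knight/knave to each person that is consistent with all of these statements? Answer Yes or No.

Yes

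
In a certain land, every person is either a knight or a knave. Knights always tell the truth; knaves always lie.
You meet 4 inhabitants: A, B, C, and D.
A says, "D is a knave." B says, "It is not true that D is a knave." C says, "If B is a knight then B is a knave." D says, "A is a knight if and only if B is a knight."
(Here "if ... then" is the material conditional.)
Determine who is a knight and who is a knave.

Suppose A is a knave. Then A's statement "D is a knave" would have to be false. Checking the 8 ways to assign the others, none is consistent with every speaker.
(For instance, with B=knave, C=knight, D=knave, A's claim "D is a knave" comes out true where it would need to be false.)
So A must be a knight, making "D is a knave" true. Taking A=knight, B=knave, C=knight, D=knave, each remaining statement checks out:
  B (knave): "it is not true that D is a knave" — false. ✓
  C (knight): "if B is a knight then B is a knave" — true. ✓
  D (knave): "A is a knight if and only if B is a knight" — false. ✓
This is the unique consistent assignment.

A is a knight, B is a knave, C is a knight, and D is a knave.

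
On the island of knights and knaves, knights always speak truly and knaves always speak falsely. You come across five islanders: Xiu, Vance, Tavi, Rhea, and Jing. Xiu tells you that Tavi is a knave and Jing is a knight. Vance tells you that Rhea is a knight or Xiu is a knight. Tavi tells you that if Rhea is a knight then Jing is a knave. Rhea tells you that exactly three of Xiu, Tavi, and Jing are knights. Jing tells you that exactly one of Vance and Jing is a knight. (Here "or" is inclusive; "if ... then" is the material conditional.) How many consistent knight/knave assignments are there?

2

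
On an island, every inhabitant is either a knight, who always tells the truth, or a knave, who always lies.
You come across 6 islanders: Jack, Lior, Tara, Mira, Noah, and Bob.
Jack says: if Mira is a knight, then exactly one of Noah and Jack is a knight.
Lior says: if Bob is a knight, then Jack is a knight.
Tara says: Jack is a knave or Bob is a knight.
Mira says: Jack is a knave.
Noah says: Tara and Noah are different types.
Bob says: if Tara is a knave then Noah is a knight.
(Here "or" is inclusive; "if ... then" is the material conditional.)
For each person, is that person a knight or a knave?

As a knight, Jack's statement "if Mira is a knight, then exactly one of Noah and Jack is a knight" should be true; it is.
Lior is a knight, and the claim "if Bob is a knight, then Jack is a knight" is indeed true.
Tara is a knave, and the claim "Jack is a knave or Bob is a knight" is indeed False.
Mira is a knave, and the claim "Jack is a knave" is indeed False.
As a knave, Noah's statement "Tara and Noah are different types" should be False; it is.
As a knave, Bob's statement "if Tara is a knave then Noah is a knight" should be False; it is.

Jack is a knight, Lior is a knight, Tara is a knave, Mira is a knave, Noah is a knave, and Bob is a knave.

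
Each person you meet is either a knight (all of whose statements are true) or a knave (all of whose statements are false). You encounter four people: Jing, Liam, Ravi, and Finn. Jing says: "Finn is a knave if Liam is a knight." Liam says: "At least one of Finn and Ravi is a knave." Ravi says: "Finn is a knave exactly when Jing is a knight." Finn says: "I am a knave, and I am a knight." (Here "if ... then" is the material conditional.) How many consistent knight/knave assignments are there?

Consistent assignments:
  Jing=knight, Liam=knight, Ravi=knight, Finn=knave

1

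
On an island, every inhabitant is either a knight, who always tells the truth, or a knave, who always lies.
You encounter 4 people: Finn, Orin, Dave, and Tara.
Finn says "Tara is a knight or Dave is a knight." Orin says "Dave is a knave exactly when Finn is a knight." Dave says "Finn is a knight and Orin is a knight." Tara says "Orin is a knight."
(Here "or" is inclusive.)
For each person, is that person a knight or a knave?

Suppose Finn is a knight. Then Finn's statement "Tara is a knight or Dave is a knight" would have to be true. Checking the 8 ways to assign the others, none is consistent with every speaker.
(For instance, with Orin=knave, Dave=knave, Tara=knave, Finn's claim "Tara is a knight or Dave is a knight" comes out false where it would need to be true.)
So Finn must be a knave, making "Tara is a knight or Dave is a knight" false. Taking Finn=knave, Orin=knave, Dave=knave, Tara=knave, each remaining statement checks out:
  Orin (knave): "Dave is a knave exactly when Finn is a knight" — false. ✓
  Dave (knave): "Finn is a knight and Orin is a knight" — false. ✓
  Tara (knave): "Orin is a knight" — false. ✓
This is the unique consistent assignment.

Finn is a knave, Orin is a knave, Dave is a knave, and Tara is a knave.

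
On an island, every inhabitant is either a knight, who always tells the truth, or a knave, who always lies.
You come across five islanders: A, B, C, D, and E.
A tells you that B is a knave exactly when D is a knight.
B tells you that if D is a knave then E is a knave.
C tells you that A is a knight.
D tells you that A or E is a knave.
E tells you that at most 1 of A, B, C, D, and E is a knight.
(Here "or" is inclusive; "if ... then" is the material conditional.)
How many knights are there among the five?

2

The unique consistent assignment is A=knave, B=knight, C=knave, D=knight, E=knave.
That has 2 knights.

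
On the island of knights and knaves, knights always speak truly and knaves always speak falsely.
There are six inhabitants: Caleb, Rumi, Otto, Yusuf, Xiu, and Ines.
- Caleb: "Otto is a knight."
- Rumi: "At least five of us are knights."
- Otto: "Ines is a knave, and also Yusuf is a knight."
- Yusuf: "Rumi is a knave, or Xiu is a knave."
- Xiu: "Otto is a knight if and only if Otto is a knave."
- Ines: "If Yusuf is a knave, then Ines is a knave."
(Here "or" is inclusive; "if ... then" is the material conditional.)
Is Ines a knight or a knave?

Consistent assignments: {Caleb=knave, Rumi=knave, Otto=knave, Yusuf=knight, Xiu=knave, Ines=knight}
In every consistent assignment, Ines is a knight.

Ines is a knight.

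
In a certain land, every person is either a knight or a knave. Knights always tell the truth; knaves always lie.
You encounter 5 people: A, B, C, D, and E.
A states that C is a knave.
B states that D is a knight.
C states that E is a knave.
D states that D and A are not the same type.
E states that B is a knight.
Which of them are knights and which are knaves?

Knights: C. Knaves: A, B, D, and E.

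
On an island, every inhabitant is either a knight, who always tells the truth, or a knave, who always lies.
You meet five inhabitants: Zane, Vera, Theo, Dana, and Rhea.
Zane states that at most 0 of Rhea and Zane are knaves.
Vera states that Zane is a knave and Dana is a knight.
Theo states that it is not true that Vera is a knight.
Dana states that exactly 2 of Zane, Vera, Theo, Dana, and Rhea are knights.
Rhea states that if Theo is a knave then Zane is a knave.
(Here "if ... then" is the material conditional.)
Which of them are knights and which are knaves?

Suppose Zane is a knave. Then Zane's statement "at most 0 of Rhea and Zane are knaves" would have to be false. Checking the 16 ways to assign the others, none is consistent with every speaker.
(For instance, with Vera=knave, Theo=knight, Dana=knave, Rhea=knight, Dana's claim "exactly 2 of Zane, Vera, Theo, Dana, and Rhea are knights" comes out true where it would need to be false.)
So Zane must be a knight, making "at most 0 of Rhea and Zane are knaves" true. Taking Zane=knight, Vera=knave, Theo=knight, Dana=knave, Rhea=knight, each remaining statement checks out:
  Vera (knave): "Zane is a knave and Dana is a knight" — false. ✓
  Theo (knight): "it is not true that Vera is a knight" — true. ✓
  Dana (knave): "exactly 2 of Zane, Vera, Theo, Dana, and Rhea are knights" — false. ✓
  Rhea (knight): "if Theo is a knave then Zane is a knave" — true. ✓
This is the unique consistent assignment.

Knights: Zane, Theo, and Rhea. Knaves: Vera and Dana.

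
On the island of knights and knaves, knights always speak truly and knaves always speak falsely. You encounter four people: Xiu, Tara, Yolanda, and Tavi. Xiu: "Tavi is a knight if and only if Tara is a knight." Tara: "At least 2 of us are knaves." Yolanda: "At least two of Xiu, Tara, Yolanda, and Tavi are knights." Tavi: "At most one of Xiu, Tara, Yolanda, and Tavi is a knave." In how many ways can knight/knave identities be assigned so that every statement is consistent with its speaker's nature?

Consistent assignments:
  Xiu=knave, Tara=knight, Yolanda=knight, Tavi=knave
  Xiu=knave, Tara=knight, Yolanda=knave, Tavi=knave

2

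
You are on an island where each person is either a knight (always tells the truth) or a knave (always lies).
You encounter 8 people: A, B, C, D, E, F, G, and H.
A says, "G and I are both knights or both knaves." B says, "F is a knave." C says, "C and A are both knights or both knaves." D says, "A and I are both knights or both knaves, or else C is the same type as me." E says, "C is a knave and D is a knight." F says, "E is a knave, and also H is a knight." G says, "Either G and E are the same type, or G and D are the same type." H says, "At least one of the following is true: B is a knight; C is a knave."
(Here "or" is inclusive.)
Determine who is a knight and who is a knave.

Since A is a knight, "G and I are both knights or both knaves" needs to be True, which holds.
B is a knight, and the claim "F is a knave" is indeed True.
Since C is a knave, "C and A are both knights or both knaves" needs to be False, which holds.
As a knight, D's statement "A and I are both knights or both knaves, or else C is the same type as me" should be True; it is.
E (knight): "C is a knave and D is a knight" — True. ✓
F is a knave, and the claim "E is a knave, and also H is a knight" is indeed False.
G is a knight, and the claim "either G and E are the same type, or G and D are the same type" is indeed True.
H is a knight; "at least one of the following is true: B is a knight; C is a knave" is True, as required.

A is a knight, B is a knight, C is a knave, D is a knight, E is a knight, F is a knave, G is a knight, and H is a knight.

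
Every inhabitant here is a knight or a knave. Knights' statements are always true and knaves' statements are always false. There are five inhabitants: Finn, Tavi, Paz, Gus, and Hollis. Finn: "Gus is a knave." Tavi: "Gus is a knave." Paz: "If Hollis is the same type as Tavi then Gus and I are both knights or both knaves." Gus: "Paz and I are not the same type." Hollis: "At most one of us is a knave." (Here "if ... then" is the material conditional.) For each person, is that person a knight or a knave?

Finn is a knave, Tavi is a knave, Paz is a knave, Gus is a knight, and Hollis is a knave.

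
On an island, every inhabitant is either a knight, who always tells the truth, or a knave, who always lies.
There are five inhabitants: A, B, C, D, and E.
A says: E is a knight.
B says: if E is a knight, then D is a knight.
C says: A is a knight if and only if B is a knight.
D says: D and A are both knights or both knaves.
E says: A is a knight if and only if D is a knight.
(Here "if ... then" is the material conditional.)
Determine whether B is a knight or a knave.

B is a knight.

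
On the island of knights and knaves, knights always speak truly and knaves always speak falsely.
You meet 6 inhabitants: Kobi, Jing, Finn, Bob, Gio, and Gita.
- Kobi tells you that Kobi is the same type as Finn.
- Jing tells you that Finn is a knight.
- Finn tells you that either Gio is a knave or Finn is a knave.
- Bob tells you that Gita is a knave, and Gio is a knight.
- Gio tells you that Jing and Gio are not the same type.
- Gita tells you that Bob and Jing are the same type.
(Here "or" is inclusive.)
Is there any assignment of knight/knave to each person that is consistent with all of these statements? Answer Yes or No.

Checking all 64 assignments, each has at least one speaker whose statement's truth value contradicts their type.

No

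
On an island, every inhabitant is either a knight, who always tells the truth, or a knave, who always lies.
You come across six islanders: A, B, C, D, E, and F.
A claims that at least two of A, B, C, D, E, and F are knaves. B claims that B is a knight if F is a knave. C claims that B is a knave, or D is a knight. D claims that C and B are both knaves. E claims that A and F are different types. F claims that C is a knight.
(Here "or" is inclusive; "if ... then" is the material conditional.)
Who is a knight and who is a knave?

Knights: A, B, and E. Knaves: C, D, and F.

A is a knight; "at least two of A, B, C, D, E, and F are knaves" is True, as required.
B is a knight, and the claim "B is a knight if F is a knave" is indeed True.
C is a knave; "B is a knave, or D is a knight" is False, as required.
As a knave, D's statement "C and B are both knaves" should be False; it is.
E is a knight, and the claim "A and F are different types" is indeed True.
F is a knave; "C is a knight" is False, as required.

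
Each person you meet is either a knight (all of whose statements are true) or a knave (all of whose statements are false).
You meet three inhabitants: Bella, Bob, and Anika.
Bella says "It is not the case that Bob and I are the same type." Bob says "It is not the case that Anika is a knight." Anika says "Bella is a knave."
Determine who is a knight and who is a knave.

Bella is a knave, Bob is a knave, and Anika is a knight.

Bella is a knave; "it is not the case that Bob and I are the same type" is false, as required.
Bob is a knave; "it is not the case that Anika is a knight" is false, as required.
Anika is a knight, so "Bella is a knave" must be true — and it is.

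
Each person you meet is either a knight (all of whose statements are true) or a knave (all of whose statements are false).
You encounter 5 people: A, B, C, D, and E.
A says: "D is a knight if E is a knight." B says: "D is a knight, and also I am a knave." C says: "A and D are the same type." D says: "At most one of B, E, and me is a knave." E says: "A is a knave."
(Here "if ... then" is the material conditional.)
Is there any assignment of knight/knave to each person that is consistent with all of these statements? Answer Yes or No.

Yes

One consistent assignment: A=knight, B=knave, C=knave, D=knave, E=knave.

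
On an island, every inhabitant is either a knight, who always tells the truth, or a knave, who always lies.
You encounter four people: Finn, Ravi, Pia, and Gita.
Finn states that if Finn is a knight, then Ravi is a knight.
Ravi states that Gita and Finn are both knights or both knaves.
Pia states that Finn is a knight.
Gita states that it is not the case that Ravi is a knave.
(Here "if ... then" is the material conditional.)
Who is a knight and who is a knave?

Finn is a knight; "if Finn is a knight, then Ravi is a knight" is true, as required.
Since Ravi is a knight, "Gita and Finn are both knights or both knaves" needs to be true, which holds.
As a knight, Pia's statement "Finn is a knight" should be true; it is.
As a knight, Gita's statement "it is not the case that Ravi is a knave" should be true; it is.

Finn is a knight, Ravi is a knight, Pia is a knight, and Gita is a knight.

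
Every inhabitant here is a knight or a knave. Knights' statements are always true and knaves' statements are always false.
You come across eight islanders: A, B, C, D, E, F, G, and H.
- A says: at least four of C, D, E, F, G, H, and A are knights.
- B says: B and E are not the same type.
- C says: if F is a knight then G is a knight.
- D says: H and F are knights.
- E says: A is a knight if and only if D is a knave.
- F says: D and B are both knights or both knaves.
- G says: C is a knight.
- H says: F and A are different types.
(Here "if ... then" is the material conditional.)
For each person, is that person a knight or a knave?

Knights: B, C, and G. Knaves: A, D, E, F, and H.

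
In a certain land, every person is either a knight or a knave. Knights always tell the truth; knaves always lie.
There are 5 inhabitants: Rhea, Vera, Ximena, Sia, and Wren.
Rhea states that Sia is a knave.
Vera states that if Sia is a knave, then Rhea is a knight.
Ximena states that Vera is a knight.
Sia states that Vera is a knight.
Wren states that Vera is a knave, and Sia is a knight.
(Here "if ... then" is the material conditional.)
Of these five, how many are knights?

3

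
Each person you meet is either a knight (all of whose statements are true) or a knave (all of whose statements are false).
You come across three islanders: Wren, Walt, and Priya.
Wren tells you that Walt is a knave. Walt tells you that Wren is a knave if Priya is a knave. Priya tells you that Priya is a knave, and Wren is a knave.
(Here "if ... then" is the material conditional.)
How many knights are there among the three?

The unique consistent assignment is Wren=knight, Walt=knave, Priya=knave.
That has 1 knight.

1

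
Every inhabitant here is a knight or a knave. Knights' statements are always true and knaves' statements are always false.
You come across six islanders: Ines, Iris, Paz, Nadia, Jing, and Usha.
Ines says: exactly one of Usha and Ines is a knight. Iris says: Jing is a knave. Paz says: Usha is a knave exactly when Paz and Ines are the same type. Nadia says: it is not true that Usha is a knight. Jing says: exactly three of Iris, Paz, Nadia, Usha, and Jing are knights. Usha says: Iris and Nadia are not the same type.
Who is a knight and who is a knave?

Ines is a knight; "exactly one of Usha and Ines is a knight" is true, as required.
Iris is a knight; "Jing is a knave" is true, as required.
Paz is a knave, so "Usha is a knave exactly when Paz and Ines are the same type" must be False — and it is.
Nadia is a knight, and the claim "it is not true that Usha is a knight" is indeed true.
Jing is a knave, so "exactly three of Iris, Paz, Nadia, Usha, and Jing are knights" must be False — and it is.
Since Usha is a knave, "Iris and Nadia are not the same type" needs to be False, which holds.

Knights: Ines, Iris, and Nadia. Knaves: Paz, Jing, and Usha.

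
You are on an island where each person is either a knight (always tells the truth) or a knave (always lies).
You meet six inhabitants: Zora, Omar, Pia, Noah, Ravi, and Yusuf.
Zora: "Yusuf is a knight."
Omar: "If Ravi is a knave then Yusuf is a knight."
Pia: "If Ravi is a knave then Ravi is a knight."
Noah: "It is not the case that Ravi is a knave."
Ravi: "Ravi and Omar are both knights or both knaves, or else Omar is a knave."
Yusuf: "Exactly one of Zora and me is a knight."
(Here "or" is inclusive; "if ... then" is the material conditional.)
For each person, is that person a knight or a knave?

Zora is a knave, Omar is a knight, Pia is a knight, Noah is a knight, Ravi is a knight, and Yusuf is a knave.

Since Zora is a knave, "Yusuf is a knight" needs to be false, which holds.
Omar is a knight; "if Ravi is a knave then Yusuf is a knight" is true, as required.
Since Pia is a knight, "if Ravi is a knave then Ravi is a knight" needs to be true, which holds.
Noah (knight): "it is not the case that Ravi is a knave" — true. ✓
Ravi (knight): "Ravi and Omar are both knights or both knaves, or else Omar is a knave" — true. ✓
Yusuf is a knave; "exactly one of Zora and me is a knight" is false, as required.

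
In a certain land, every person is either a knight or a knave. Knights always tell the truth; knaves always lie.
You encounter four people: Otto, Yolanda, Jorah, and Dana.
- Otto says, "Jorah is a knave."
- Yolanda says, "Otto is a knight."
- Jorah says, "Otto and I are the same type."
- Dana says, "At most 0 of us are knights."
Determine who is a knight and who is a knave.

As a knight, Otto's statement "Jorah is a knave" should be true; it is.
Yolanda (knight): "Otto is a knight" — true. ✓
Jorah (knave): "Otto and I are the same type" — False. ✓
Dana is a knave, and the claim "at most 0 of us are knights" is indeed False.

Knights: Otto and Yolanda. Knaves: Jorah and Dana.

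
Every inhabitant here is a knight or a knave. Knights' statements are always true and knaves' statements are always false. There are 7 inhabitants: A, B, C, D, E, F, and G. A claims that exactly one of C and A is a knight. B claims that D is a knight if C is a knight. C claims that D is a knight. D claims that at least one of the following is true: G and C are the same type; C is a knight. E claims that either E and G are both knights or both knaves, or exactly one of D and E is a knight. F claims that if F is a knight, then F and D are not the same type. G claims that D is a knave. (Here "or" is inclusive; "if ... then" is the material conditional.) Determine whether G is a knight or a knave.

G is a knight.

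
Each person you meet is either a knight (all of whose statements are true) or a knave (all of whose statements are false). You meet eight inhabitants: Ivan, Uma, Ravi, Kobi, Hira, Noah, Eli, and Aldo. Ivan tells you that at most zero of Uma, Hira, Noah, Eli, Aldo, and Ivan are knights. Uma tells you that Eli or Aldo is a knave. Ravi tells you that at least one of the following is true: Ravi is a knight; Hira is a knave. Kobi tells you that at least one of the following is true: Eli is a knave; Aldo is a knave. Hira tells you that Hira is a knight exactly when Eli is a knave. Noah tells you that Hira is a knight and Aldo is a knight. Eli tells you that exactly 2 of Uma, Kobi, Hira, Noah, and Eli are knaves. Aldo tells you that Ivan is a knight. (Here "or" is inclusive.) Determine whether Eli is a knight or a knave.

Eli is a knave.

Consistent assignments: {Ivan=knave, Uma=knight, Ravi=knight, Kobi=knight, Hira=knave, Noah=knave, Eli=knave, Aldo=knave}
In every consistent assignment, Eli is a knave.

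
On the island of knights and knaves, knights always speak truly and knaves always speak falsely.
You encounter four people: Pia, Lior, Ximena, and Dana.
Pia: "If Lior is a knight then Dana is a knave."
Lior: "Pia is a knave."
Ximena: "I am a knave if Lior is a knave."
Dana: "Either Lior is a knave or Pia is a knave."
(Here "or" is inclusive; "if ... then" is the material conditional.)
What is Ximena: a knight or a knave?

Ximena is a knight.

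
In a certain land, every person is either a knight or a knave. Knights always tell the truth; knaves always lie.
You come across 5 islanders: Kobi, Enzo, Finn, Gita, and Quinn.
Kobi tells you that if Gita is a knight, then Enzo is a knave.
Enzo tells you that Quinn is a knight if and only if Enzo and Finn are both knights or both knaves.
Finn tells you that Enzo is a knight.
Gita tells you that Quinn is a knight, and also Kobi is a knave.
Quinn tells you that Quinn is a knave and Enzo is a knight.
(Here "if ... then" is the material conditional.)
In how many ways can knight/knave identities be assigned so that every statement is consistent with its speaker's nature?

1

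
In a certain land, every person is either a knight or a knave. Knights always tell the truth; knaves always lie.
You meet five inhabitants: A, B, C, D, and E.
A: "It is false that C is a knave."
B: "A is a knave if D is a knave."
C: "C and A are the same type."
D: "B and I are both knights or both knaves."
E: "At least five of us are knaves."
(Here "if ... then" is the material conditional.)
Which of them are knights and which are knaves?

A is a knight; "it is false that C is a knave" is True, as required.
B is a knight, so "A is a knave if D is a knave" must be True — and it is.
C (knight): "C and A are the same type" — True. ✓
As a knight, D's statement "B and I are both knights or both knaves" should be True; it is.
Since E is a knave, "at least five of us are knaves" needs to be False, which holds.

A is a knight, B is a knight, C is a knight, D is a knight, and E is a knave.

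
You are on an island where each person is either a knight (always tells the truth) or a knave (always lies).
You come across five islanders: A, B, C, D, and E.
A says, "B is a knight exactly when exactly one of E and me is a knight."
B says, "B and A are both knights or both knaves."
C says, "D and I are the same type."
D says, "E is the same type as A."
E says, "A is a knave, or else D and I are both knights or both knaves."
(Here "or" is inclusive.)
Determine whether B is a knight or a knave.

B is a knave.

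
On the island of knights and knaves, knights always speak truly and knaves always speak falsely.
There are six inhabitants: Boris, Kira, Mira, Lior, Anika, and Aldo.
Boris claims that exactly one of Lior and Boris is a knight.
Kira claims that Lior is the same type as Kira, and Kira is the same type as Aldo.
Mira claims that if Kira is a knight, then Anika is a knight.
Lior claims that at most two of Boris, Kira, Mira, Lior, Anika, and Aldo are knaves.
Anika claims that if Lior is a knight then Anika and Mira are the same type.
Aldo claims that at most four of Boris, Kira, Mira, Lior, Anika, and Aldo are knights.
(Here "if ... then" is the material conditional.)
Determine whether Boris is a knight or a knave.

Boris is a knave.

Consistent assignments: {Boris=knave, Kira=knave, Mira=knight, Lior=knave, Anika=knight, Aldo=knight}
In every consistent assignment, Boris is a knave.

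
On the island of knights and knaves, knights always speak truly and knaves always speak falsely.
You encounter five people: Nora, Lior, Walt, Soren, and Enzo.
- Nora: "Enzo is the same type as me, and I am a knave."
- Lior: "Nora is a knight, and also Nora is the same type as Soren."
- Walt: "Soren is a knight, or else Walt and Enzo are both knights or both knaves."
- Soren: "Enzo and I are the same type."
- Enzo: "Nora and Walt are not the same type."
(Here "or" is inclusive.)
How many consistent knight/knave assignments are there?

2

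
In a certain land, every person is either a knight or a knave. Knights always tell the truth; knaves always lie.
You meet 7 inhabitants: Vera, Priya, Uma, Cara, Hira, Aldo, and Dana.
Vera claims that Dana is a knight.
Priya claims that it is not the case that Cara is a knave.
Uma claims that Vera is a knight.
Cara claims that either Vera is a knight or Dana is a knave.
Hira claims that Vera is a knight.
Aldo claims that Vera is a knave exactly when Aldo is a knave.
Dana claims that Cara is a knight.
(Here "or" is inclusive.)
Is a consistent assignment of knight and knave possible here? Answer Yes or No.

One consistent assignment: Vera=knight, Priya=knight, Uma=knight, Cara=knight, Hira=knight, Aldo=knight, Dana=knight.

Yes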